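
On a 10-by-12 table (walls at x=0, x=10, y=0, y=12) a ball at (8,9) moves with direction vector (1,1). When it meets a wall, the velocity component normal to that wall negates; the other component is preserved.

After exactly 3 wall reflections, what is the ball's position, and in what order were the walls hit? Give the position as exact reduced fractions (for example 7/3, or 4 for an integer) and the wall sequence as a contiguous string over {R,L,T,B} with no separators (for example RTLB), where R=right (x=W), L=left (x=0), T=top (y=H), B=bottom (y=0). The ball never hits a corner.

1. t=2 → R at (10,11); v=(-1,1)
2. t=1 → T at (9,12); v=(-1,-1)
3. t=9 → L at (0,3); v=(1,-1)

Final position: (0,3)
Wall sequence: RTL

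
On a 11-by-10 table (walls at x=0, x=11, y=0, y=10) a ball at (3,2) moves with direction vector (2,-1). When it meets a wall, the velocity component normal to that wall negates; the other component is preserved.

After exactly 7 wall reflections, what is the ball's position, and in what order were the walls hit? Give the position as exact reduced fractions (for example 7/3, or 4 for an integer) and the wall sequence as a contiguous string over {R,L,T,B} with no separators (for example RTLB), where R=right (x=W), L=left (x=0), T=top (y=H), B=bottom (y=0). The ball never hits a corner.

Final position: (3,0)
Wall sequence: BRLTRLB

1. t=2 → B at (7,0); v=(2,1)
2. t=2 → R at (11,2); v=(-2,1)
3. t=11/2 → L at (0,15/2); v=(2,1)
4. t=5/2 → T at (5,10); v=(2,-1)
5. t=3 → R at (11,7); v=(-2,-1)
6. t=11/2 → L at (0,3/2); v=(2,-1)
7. t=3/2 → B at (3,0); v=(2,1)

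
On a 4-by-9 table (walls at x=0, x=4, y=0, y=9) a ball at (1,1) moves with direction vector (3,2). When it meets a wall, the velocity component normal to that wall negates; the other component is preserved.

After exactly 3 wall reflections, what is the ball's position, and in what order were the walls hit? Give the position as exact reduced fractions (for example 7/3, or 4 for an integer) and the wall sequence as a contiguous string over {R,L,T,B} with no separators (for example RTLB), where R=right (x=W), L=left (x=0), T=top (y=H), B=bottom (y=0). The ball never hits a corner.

Final position: (4,25/3)
Wall sequence: RLR

1. t=1 → R at (4,3); v=(-3,2)
2. t=4/3 → L at (0,17/3); v=(3,2)
3. t=4/3 → R at (4,25/3); v=(-3,2)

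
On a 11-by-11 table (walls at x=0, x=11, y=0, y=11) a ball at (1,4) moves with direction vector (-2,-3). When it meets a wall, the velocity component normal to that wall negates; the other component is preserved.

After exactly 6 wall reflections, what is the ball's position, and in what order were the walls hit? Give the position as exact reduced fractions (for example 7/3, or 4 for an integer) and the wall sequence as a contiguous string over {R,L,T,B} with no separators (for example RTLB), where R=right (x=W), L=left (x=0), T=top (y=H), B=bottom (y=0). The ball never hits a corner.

1. t=1/2 → L at (0,5/2); v=(2,-3)
2. t=5/6 → B at (5/3,0); v=(2,3)
3. t=11/3 → T at (9,11); v=(2,-3)
4. t=1 → R at (11,8); v=(-2,-3)
5. t=8/3 → B at (17/3,0); v=(-2,3)
6. t=17/6 → L at (0,17/2); v=(2,3)

Final position: (0,17/2)
Wall sequence: LBTRBL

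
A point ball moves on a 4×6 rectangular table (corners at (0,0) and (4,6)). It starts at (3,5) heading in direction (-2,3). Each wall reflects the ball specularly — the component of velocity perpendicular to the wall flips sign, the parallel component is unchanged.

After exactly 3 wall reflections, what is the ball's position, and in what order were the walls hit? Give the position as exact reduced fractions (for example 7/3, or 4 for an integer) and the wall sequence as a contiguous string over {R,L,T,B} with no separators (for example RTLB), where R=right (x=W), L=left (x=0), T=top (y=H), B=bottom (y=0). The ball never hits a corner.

Final position: (5/3,0)
Wall sequence: TLB

1. t=1/3 → T at (7/3,6); v=(-2,-3)
2. t=7/6 → L at (0,5/2); v=(2,-3)
3. t=5/6 → B at (5/3,0); v=(2,3)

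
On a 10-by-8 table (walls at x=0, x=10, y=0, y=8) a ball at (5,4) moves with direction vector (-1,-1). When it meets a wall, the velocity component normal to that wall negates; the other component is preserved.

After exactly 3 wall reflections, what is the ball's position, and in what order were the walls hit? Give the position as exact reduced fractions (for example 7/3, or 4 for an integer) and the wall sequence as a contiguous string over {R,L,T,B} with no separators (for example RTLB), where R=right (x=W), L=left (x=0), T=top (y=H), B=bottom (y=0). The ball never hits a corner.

1. t=4 → B at (1,0); v=(-1,1)
2. t=1 → L at (0,1); v=(1,1)
3. t=7 → T at (7,8); v=(1,-1)

Final position: (7,8)
Wall sequence: BLT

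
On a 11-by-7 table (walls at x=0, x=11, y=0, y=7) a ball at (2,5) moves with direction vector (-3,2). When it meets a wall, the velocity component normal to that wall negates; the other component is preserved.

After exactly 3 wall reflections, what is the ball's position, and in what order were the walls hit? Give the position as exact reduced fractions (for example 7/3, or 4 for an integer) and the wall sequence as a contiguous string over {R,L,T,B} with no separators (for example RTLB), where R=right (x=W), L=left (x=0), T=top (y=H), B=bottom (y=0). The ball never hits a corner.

1. t=2/3 → L at (0,19/3); v=(3,2)
2. t=1/3 → T at (1,7); v=(3,-2)
3. t=10/3 → R at (11,1/3); v=(-3,-2)

Final position: (11,1/3)
Wall sequence: LTR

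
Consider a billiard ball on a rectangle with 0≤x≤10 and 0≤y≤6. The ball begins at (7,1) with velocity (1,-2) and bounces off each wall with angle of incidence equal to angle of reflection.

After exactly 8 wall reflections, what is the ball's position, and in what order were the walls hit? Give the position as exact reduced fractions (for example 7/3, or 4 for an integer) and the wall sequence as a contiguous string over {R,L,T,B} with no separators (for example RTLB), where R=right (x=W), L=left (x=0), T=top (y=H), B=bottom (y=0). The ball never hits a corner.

1. t=1/2 → B at (15/2,0); v=(1,2)
2. t=5/2 → R at (10,5); v=(-1,2)
3. t=1/2 → T at (19/2,6); v=(-1,-2)
4. t=3 → B at (13/2,0); v=(-1,2)
5. t=3 → T at (7/2,6); v=(-1,-2)
6. t=3 → B at (1/2,0); v=(-1,2)
7. t=1/2 → L at (0,1); v=(1,2)
8. t=5/2 → T at (5/2,6); v=(1,-2)

Final position: (5/2,6)
Wall sequence: BRTBTBLT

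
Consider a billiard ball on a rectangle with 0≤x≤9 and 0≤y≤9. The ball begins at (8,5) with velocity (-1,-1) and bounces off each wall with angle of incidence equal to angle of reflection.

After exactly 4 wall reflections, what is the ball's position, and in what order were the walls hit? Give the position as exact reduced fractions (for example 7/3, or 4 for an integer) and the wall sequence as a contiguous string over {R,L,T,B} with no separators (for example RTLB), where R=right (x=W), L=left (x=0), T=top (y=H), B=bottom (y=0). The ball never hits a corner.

1. t=5 → B at (3,0); v=(-1,1)
2. t=3 → L at (0,3); v=(1,1)
3. t=6 → T at (6,9); v=(1,-1)
4. t=3 → R at (9,6); v=(-1,-1)

Final position: (9,6)
Wall sequence: BLTR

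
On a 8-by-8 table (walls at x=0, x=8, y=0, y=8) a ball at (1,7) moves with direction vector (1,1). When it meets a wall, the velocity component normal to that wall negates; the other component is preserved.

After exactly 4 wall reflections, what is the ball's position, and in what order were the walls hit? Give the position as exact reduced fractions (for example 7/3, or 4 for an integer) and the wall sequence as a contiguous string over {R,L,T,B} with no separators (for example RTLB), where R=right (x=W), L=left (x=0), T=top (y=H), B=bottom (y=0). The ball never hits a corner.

Final position: (0,6)
Wall sequence: TRBL

1. t=1 → T at (2,8); v=(1,-1)
2. t=6 → R at (8,2); v=(-1,-1)
3. t=2 → B at (6,0); v=(-1,1)
4. t=6 → L at (0,6); v=(1,1)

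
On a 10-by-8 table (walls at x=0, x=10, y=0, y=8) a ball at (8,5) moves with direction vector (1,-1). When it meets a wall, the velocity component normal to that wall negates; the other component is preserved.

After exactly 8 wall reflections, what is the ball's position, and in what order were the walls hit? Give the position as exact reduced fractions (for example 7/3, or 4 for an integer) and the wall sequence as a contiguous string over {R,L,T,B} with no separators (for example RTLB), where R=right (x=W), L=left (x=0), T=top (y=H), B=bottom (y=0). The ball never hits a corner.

Final position: (0,5)
Wall sequence: RBLTBRTL

1. t=2 → R at (10,3); v=(-1,-1)
2. t=3 → B at (7,0); v=(-1,1)
3. t=7 → L at (0,7); v=(1,1)
4. t=1 → T at (1,8); v=(1,-1)
5. t=8 → B at (9,0); v=(1,1)
6. t=1 → R at (10,1); v=(-1,1)
7. t=7 → T at (3,8); v=(-1,-1)
8. t=3 → L at (0,5); v=(1,-1)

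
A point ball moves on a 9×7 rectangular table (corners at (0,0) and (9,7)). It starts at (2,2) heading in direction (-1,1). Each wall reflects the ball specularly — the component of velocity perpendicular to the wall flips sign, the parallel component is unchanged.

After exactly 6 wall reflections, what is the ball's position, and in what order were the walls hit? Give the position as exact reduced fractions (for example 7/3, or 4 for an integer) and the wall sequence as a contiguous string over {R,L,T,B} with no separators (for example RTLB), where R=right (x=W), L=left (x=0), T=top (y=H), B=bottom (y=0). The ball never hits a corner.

Final position: (0,6)
Wall sequence: LTRBTL

1. t=2 → L at (0,4); v=(1,1)
2. t=3 → T at (3,7); v=(1,-1)
3. t=6 → R at (9,1); v=(-1,-1)
4. t=1 → B at (8,0); v=(-1,1)
5. t=7 → T at (1,7); v=(-1,-1)
6. t=1 → L at (0,6); v=(1,-1)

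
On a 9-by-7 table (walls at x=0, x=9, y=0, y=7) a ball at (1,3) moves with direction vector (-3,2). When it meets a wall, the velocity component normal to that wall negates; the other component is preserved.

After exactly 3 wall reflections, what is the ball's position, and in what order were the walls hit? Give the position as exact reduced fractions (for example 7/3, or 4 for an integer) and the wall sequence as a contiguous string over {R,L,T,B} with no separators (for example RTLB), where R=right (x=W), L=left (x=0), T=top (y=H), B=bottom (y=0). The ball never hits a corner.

1. t=1/3 → L at (0,11/3); v=(3,2)
2. t=5/3 → T at (5,7); v=(3,-2)
3. t=4/3 → R at (9,13/3); v=(-3,-2)

Final position: (9,13/3)
Wall sequence: LTR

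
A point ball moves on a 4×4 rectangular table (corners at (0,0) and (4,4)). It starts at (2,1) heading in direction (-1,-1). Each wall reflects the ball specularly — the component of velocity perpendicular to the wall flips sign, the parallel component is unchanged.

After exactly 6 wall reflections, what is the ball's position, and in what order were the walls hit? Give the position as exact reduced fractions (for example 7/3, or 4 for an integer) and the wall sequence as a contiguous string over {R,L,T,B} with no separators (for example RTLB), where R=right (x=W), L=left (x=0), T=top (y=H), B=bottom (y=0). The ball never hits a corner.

1. t=1 → B at (1,0); v=(-1,1)
2. t=1 → L at (0,1); v=(1,1)
3. t=3 → T at (3,4); v=(1,-1)
4. t=1 → R at (4,3); v=(-1,-1)
5. t=3 → B at (1,0); v=(-1,1)
6. t=1 → L at (0,1); v=(1,1)

Final position: (0,1)
Wall sequence: BLTRBL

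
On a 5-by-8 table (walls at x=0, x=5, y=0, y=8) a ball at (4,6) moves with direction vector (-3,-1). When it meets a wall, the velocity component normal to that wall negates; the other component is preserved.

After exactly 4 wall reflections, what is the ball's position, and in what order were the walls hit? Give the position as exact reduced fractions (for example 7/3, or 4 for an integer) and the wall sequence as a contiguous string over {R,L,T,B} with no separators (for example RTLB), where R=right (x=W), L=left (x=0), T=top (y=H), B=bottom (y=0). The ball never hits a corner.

1. t=4/3 → L at (0,14/3); v=(3,-1)
2. t=5/3 → R at (5,3); v=(-3,-1)
3. t=5/3 → L at (0,4/3); v=(3,-1)
4. t=4/3 → B at (4,0); v=(3,1)

Final position: (4,0)
Wall sequence: LRLB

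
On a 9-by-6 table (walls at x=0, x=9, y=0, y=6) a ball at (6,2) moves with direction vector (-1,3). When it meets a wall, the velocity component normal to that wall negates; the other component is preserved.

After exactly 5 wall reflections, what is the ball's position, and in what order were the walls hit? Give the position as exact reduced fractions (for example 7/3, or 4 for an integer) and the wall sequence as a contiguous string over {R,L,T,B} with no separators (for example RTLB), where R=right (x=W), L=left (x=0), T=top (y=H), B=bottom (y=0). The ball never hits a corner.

Final position: (4/3,0)
Wall sequence: TBTLB

1. t=4/3 → T at (14/3,6); v=(-1,-3)
2. t=2 → B at (8/3,0); v=(-1,3)
3. t=2 → T at (2/3,6); v=(-1,-3)
4. t=2/3 → L at (0,4); v=(1,-3)
5. t=4/3 → B at (4/3,0); v=(1,3)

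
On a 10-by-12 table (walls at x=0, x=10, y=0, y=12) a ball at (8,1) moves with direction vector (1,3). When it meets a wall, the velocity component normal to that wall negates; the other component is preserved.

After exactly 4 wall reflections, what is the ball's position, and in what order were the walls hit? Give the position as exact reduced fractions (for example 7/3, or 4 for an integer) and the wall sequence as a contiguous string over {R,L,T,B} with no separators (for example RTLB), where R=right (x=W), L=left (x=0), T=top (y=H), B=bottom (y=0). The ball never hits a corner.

Final position: (1/3,12)
Wall sequence: RTBT

1. t=2 → R at (10,7); v=(-1,3)
2. t=5/3 → T at (25/3,12); v=(-1,-3)
3. t=4 → B at (13/3,0); v=(-1,3)
4. t=4 → T at (1/3,12); v=(-1,-3)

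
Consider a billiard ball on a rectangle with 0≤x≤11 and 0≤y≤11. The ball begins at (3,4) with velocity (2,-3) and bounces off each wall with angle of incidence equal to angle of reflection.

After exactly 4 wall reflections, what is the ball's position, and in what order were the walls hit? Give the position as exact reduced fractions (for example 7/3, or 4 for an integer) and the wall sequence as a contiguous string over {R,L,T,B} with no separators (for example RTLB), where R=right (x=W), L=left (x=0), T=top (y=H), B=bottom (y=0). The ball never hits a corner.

Final position: (5/3,0)
Wall sequence: BRTB

1. t=4/3 → B at (17/3,0); v=(2,3)
2. t=8/3 → R at (11,8); v=(-2,3)
3. t=1 → T at (9,11); v=(-2,-3)
4. t=11/3 → B at (5/3,0); v=(-2,3)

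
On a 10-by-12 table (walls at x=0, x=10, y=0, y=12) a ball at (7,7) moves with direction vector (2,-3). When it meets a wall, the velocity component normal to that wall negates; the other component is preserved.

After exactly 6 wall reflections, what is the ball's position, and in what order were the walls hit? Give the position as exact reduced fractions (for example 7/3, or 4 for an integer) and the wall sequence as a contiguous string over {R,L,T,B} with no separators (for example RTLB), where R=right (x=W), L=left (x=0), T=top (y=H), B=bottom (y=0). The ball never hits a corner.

Final position: (10,7/2)
Wall sequence: RBTLBR

1. t=3/2 → R at (10,5/2); v=(-2,-3)
2. t=5/6 → B at (25/3,0); v=(-2,3)
3. t=4 → T at (1/3,12); v=(-2,-3)
4. t=1/6 → L at (0,23/2); v=(2,-3)
5. t=23/6 → B at (23/3,0); v=(2,3)
6. t=7/6 → R at (10,7/2); v=(-2,3)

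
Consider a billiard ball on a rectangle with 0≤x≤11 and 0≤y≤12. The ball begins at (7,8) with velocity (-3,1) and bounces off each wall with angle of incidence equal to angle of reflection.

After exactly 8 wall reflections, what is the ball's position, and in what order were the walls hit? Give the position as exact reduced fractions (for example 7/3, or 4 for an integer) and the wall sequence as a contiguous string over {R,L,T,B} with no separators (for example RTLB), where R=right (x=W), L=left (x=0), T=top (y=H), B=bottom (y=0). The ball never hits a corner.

1. t=7/3 → L at (0,31/3); v=(3,1)
2. t=5/3 → T at (5,12); v=(3,-1)
3. t=2 → R at (11,10); v=(-3,-1)
4. t=11/3 → L at (0,19/3); v=(3,-1)
5. t=11/3 → R at (11,8/3); v=(-3,-1)
6. t=8/3 → B at (3,0); v=(-3,1)
7. t=1 → L at (0,1); v=(3,1)
8. t=11/3 → R at (11,14/3); v=(-3,1)

Final position: (11,14/3)
Wall sequence: LTRLRBLR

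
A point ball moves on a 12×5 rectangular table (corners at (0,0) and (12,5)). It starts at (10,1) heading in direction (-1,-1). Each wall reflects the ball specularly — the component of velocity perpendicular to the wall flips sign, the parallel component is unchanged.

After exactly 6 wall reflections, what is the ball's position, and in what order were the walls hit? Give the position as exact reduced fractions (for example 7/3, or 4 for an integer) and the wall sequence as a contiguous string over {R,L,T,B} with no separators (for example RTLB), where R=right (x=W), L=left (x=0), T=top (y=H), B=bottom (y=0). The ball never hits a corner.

Final position: (11,0)
Wall sequence: BTLBTB

1. t=1 → B at (9,0); v=(-1,1)
2. t=5 → T at (4,5); v=(-1,-1)
3. t=4 → L at (0,1); v=(1,-1)
4. t=1 → B at (1,0); v=(1,1)
5. t=5 → T at (6,5); v=(1,-1)
6. t=5 → B at (11,0); v=(1,1)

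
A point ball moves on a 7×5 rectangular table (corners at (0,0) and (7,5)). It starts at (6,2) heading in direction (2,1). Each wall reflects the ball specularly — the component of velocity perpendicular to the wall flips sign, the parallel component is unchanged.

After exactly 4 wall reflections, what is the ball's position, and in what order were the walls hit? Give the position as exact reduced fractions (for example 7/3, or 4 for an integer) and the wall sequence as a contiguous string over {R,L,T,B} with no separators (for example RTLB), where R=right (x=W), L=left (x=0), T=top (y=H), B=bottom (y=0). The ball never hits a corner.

Final position: (7,1/2)
Wall sequence: RTLR

1. t=1/2 → R at (7,5/2); v=(-2,1)
2. t=5/2 → T at (2,5); v=(-2,-1)
3. t=1 → L at (0,4); v=(2,-1)
4. t=7/2 → R at (7,1/2); v=(-2,-1)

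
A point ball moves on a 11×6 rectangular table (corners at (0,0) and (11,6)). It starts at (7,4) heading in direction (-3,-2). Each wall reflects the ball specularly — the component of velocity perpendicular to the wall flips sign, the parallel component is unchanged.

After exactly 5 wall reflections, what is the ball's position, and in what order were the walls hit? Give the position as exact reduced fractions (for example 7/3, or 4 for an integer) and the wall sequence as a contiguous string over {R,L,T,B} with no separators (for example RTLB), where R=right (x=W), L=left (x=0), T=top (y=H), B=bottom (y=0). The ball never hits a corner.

1. t=2 → B at (1,0); v=(-3,2)
2. t=1/3 → L at (0,2/3); v=(3,2)
3. t=8/3 → T at (8,6); v=(3,-2)
4. t=1 → R at (11,4); v=(-3,-2)
5. t=2 → B at (5,0); v=(-3,2)

Final position: (5,0)
Wall sequence: BLTRB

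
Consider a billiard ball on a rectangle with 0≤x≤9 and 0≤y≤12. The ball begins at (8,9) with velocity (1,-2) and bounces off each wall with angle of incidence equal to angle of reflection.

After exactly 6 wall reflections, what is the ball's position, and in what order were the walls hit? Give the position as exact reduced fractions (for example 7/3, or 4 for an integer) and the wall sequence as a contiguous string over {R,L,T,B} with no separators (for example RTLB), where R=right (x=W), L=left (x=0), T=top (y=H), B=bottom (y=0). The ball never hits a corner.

1. t=1 → R at (9,7); v=(-1,-2)
2. t=7/2 → B at (11/2,0); v=(-1,2)
3. t=11/2 → L at (0,11); v=(1,2)
4. t=1/2 → T at (1/2,12); v=(1,-2)
5. t=6 → B at (13/2,0); v=(1,2)
6. t=5/2 → R at (9,5); v=(-1,2)

Final position: (9,5)
Wall sequence: RBLTBR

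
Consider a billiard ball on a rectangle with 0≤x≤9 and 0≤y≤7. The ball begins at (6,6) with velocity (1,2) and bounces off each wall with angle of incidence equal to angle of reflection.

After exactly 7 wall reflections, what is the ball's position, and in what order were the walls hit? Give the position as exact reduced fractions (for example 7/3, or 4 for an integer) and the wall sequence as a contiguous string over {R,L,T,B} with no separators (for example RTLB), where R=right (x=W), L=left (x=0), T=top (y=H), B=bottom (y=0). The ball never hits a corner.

Final position: (5/2,7)
Wall sequence: TRBTBLT

1. t=1/2 → T at (13/2,7); v=(1,-2)
2. t=5/2 → R at (9,2); v=(-1,-2)
3. t=1 → B at (8,0); v=(-1,2)
4. t=7/2 → T at (9/2,7); v=(-1,-2)
5. t=7/2 → B at (1,0); v=(-1,2)
6. t=1 → L at (0,2); v=(1,2)
7. t=5/2 → T at (5/2,7); v=(1,-2)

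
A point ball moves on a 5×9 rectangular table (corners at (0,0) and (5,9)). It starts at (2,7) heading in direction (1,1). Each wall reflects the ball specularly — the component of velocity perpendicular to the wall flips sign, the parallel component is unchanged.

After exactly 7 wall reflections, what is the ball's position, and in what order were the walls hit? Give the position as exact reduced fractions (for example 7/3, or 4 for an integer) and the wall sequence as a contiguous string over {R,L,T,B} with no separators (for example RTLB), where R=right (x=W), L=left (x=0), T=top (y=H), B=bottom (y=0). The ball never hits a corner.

Final position: (2,9)
Wall sequence: TRLBRLT

1. t=2 → T at (4,9); v=(1,-1)
2. t=1 → R at (5,8); v=(-1,-1)
3. t=5 → L at (0,3); v=(1,-1)
4. t=3 → B at (3,0); v=(1,1)
5. t=2 → R at (5,2); v=(-1,1)
6. t=5 → L at (0,7); v=(1,1)
7. t=2 → T at (2,9); v=(1,-1)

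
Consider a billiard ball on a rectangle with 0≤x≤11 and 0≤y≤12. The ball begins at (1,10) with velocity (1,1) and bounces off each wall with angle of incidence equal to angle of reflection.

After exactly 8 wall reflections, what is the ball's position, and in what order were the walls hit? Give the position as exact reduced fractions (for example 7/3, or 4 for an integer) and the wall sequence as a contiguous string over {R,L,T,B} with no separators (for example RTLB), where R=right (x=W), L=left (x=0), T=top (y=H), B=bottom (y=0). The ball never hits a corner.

Final position: (0,5)
Wall sequence: TRBLTRBL

1. t=2 → T at (3,12); v=(1,-1)
2. t=8 → R at (11,4); v=(-1,-1)
3. t=4 → B at (7,0); v=(-1,1)
4. t=7 → L at (0,7); v=(1,1)
5. t=5 → T at (5,12); v=(1,-1)
6. t=6 → R at (11,6); v=(-1,-1)
7. t=6 → B at (5,0); v=(-1,1)
8. t=5 → L at (0,5); v=(1,1)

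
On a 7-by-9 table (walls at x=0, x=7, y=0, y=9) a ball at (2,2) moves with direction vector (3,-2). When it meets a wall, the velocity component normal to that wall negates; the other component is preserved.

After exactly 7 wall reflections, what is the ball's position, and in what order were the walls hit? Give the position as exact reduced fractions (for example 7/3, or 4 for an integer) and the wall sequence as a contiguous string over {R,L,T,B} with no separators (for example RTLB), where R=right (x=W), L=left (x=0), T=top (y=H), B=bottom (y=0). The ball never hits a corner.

1. t=1 → B at (5,0); v=(3,2)
2. t=2/3 → R at (7,4/3); v=(-3,2)
3. t=7/3 → L at (0,6); v=(3,2)
4. t=3/2 → T at (9/2,9); v=(3,-2)
5. t=5/6 → R at (7,22/3); v=(-3,-2)
6. t=7/3 → L at (0,8/3); v=(3,-2)
7. t=4/3 → B at (4,0); v=(3,2)

Final position: (4,0)
Wall sequence: BRLTRLB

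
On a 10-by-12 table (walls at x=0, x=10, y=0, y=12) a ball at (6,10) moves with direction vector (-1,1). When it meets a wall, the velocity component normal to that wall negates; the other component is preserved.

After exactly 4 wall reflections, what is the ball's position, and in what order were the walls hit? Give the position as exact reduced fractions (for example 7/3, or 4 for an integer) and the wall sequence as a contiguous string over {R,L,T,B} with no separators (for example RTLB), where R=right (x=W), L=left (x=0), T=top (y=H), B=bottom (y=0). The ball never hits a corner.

Final position: (10,2)
Wall sequence: TLBR

1. t=2 → T at (4,12); v=(-1,-1)
2. t=4 → L at (0,8); v=(1,-1)
3. t=8 → B at (8,0); v=(1,1)
4. t=2 → R at (10,2); v=(-1,1)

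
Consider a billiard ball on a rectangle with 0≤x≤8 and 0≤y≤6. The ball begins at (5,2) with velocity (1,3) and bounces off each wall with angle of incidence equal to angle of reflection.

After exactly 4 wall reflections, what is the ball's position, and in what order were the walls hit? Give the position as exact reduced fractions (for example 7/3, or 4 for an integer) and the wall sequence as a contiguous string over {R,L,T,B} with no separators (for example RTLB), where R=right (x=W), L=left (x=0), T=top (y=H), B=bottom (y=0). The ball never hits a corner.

Final position: (17/3,6)
Wall sequence: TRBT

1. t=4/3 → T at (19/3,6); v=(1,-3)
2. t=5/3 → R at (8,1); v=(-1,-3)
3. t=1/3 → B at (23/3,0); v=(-1,3)
4. t=2 → T at (17/3,6); v=(-1,-3)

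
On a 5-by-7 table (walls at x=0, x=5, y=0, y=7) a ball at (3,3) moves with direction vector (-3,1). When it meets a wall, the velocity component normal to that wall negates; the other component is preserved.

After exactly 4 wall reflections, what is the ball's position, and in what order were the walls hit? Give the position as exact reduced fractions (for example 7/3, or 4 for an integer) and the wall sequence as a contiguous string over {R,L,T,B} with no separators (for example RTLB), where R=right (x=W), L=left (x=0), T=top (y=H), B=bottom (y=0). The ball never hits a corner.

1. t=1 → L at (0,4); v=(3,1)
2. t=5/3 → R at (5,17/3); v=(-3,1)
3. t=4/3 → T at (1,7); v=(-3,-1)
4. t=1/3 → L at (0,20/3); v=(3,-1)

Final position: (0,20/3)
Wall sequence: LRTL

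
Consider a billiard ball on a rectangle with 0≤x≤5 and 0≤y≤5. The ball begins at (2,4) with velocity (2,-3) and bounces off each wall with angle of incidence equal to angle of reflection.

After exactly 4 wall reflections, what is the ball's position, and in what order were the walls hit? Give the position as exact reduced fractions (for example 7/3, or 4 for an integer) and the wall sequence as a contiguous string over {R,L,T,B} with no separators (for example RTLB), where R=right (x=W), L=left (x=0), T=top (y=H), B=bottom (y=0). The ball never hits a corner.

1. t=4/3 → B at (14/3,0); v=(2,3)
2. t=1/6 → R at (5,1/2); v=(-2,3)
3. t=3/2 → T at (2,5); v=(-2,-3)
4. t=1 → L at (0,2); v=(2,-3)

Final position: (0,2)
Wall sequence: BRTL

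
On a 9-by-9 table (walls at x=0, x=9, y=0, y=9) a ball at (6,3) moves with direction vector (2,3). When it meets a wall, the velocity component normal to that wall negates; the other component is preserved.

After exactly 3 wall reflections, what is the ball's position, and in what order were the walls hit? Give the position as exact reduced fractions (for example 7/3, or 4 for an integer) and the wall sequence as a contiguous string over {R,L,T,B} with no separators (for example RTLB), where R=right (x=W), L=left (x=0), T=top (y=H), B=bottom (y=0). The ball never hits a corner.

Final position: (2,0)
Wall sequence: RTB

1. t=3/2 → R at (9,15/2); v=(-2,3)
2. t=1/2 → T at (8,9); v=(-2,-3)
3. t=3 → B at (2,0); v=(-2,3)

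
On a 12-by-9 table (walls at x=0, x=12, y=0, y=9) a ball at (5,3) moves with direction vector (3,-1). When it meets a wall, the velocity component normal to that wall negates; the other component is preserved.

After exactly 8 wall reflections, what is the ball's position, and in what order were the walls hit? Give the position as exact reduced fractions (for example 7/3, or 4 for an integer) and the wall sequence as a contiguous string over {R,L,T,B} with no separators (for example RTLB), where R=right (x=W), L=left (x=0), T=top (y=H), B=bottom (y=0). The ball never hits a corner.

Final position: (4,0)
Wall sequence: RBLRTLRB

1. t=7/3 → R at (12,2/3); v=(-3,-1)
2. t=2/3 → B at (10,0); v=(-3,1)
3. t=10/3 → L at (0,10/3); v=(3,1)
4. t=4 → R at (12,22/3); v=(-3,1)
5. t=5/3 → T at (7,9); v=(-3,-1)
6. t=7/3 → L at (0,20/3); v=(3,-1)
7. t=4 → R at (12,8/3); v=(-3,-1)
8. t=8/3 → B at (4,0); v=(-3,1)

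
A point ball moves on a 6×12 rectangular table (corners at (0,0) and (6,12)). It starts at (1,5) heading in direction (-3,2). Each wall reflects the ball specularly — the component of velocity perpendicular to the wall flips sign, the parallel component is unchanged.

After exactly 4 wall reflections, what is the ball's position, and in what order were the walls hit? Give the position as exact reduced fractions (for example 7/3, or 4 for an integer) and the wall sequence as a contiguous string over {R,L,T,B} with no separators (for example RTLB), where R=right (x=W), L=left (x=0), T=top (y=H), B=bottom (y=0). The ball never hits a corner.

Final position: (0,31/3)
Wall sequence: LRTL

1. t=1/3 → L at (0,17/3); v=(3,2)
2. t=2 → R at (6,29/3); v=(-3,2)
3. t=7/6 → T at (5/2,12); v=(-3,-2)
4. t=5/6 → L at (0,31/3); v=(3,-2)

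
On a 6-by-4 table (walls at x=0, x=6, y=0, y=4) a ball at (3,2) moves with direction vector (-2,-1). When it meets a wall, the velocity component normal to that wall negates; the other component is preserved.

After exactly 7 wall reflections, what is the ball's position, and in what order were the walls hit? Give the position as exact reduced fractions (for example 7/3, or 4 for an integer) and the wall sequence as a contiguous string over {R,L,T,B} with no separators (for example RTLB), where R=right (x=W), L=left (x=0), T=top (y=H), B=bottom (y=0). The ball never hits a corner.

1. t=3/2 → L at (0,1/2); v=(2,-1)
2. t=1/2 → B at (1,0); v=(2,1)
3. t=5/2 → R at (6,5/2); v=(-2,1)
4. t=3/2 → T at (3,4); v=(-2,-1)
5. t=3/2 → L at (0,5/2); v=(2,-1)
6. t=5/2 → B at (5,0); v=(2,1)
7. t=1/2 → R at (6,1/2); v=(-2,1)

Final position: (6,1/2)
Wall sequence: LBRTLBR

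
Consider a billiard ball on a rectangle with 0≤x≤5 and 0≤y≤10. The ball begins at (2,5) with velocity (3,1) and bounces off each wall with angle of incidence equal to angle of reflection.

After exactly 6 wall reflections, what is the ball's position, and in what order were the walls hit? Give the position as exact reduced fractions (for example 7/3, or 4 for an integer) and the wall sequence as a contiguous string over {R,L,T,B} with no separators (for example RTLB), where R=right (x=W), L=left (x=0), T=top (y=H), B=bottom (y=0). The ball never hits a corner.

1. t=1 → R at (5,6); v=(-3,1)
2. t=5/3 → L at (0,23/3); v=(3,1)
3. t=5/3 → R at (5,28/3); v=(-3,1)
4. t=2/3 → T at (3,10); v=(-3,-1)
5. t=1 → L at (0,9); v=(3,-1)
6. t=5/3 → R at (5,22/3); v=(-3,-1)

Final position: (5,22/3)
Wall sequence: RLRTLR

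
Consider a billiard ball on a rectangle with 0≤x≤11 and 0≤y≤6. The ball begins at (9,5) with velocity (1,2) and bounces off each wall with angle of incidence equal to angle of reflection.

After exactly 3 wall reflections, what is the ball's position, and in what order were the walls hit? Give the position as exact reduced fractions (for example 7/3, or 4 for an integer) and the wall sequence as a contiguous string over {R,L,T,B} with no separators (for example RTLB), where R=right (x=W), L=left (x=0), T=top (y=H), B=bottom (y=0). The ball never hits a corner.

Final position: (19/2,0)
Wall sequence: TRB

1. t=1/2 → T at (19/2,6); v=(1,-2)
2. t=3/2 → R at (11,3); v=(-1,-2)
3. t=3/2 → B at (19/2,0); v=(-1,2)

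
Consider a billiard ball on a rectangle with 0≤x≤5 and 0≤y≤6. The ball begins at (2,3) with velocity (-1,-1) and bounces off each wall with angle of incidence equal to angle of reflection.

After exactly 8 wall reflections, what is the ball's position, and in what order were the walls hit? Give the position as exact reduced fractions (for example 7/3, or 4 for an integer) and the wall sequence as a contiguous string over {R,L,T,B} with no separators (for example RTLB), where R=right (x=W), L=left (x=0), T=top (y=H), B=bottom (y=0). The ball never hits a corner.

1. t=2 → L at (0,1); v=(1,-1)
2. t=1 → B at (1,0); v=(1,1)
3. t=4 → R at (5,4); v=(-1,1)
4. t=2 → T at (3,6); v=(-1,-1)
5. t=3 → L at (0,3); v=(1,-1)
6. t=3 → B at (3,0); v=(1,1)
7. t=2 → R at (5,2); v=(-1,1)
8. t=4 → T at (1,6); v=(-1,-1)

Final position: (1,6)
Wall sequence: LBRTLBRT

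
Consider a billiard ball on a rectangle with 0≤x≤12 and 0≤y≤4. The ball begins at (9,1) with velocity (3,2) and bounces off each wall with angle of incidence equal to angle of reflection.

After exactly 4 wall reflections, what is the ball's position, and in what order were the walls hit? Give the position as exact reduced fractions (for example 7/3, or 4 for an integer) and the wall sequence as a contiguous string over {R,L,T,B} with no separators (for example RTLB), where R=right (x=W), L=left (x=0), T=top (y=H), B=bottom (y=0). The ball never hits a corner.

1. t=1 → R at (12,3); v=(-3,2)
2. t=1/2 → T at (21/2,4); v=(-3,-2)
3. t=2 → B at (9/2,0); v=(-3,2)
4. t=3/2 → L at (0,3); v=(3,2)

Final position: (0,3)
Wall sequence: RTBL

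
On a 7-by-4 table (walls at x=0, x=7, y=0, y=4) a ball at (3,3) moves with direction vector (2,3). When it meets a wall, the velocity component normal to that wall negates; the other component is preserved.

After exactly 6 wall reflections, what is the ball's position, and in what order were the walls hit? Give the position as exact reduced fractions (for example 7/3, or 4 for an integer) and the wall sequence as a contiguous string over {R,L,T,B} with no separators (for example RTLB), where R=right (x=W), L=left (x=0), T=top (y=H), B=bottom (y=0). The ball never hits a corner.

1. t=1/3 → T at (11/3,4); v=(2,-3)
2. t=4/3 → B at (19/3,0); v=(2,3)
3. t=1/3 → R at (7,1); v=(-2,3)
4. t=1 → T at (5,4); v=(-2,-3)
5. t=4/3 → B at (7/3,0); v=(-2,3)
6. t=7/6 → L at (0,7/2); v=(2,3)

Final position: (0,7/2)
Wall sequence: TBRTBL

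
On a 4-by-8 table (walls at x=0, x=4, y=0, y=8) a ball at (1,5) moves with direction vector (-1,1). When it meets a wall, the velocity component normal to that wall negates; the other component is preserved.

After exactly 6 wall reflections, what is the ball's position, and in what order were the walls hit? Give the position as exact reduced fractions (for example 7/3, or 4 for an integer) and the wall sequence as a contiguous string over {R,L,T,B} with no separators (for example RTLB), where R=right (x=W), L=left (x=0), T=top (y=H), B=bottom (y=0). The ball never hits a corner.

1. t=1 → L at (0,6); v=(1,1)
2. t=2 → T at (2,8); v=(1,-1)
3. t=2 → R at (4,6); v=(-1,-1)
4. t=4 → L at (0,2); v=(1,-1)
5. t=2 → B at (2,0); v=(1,1)
6. t=2 → R at (4,2); v=(-1,1)

Final position: (4,2)
Wall sequence: LTRLBR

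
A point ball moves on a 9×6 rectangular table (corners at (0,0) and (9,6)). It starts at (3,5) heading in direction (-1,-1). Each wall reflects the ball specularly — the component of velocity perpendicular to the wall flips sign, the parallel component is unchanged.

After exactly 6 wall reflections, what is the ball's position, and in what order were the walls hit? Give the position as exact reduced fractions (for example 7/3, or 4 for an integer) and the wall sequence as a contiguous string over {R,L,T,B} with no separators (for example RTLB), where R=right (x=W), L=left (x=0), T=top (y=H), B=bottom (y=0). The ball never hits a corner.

1. t=3 → L at (0,2); v=(1,-1)
2. t=2 → B at (2,0); v=(1,1)
3. t=6 → T at (8,6); v=(1,-1)
4. t=1 → R at (9,5); v=(-1,-1)
5. t=5 → B at (4,0); v=(-1,1)
6. t=4 → L at (0,4); v=(1,1)

Final position: (0,4)
Wall sequence: LBTRBL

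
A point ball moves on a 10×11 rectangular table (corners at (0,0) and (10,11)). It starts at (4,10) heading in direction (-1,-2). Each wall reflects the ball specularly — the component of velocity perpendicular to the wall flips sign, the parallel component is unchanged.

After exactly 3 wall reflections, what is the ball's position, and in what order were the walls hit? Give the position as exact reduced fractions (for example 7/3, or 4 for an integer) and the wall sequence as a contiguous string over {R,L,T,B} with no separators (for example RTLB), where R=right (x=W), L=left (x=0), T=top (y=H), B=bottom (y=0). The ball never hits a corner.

Final position: (13/2,11)
Wall sequence: LBT

1. t=4 → L at (0,2); v=(1,-2)
2. t=1 → B at (1,0); v=(1,2)
3. t=11/2 → T at (13/2,11); v=(1,-2)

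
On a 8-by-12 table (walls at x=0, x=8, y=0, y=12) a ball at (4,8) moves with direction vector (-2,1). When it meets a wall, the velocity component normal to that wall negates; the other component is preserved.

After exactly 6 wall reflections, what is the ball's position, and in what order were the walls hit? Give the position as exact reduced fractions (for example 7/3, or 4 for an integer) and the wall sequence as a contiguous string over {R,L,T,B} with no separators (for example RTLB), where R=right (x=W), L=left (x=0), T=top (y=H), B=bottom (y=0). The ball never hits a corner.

Final position: (4,0)
Wall sequence: LTRLRB

1. t=2 → L at (0,10); v=(2,1)
2. t=2 → T at (4,12); v=(2,-1)
3. t=2 → R at (8,10); v=(-2,-1)
4. t=4 → L at (0,6); v=(2,-1)
5. t=4 → R at (8,2); v=(-2,-1)
6. t=2 → B at (4,0); v=(-2,1)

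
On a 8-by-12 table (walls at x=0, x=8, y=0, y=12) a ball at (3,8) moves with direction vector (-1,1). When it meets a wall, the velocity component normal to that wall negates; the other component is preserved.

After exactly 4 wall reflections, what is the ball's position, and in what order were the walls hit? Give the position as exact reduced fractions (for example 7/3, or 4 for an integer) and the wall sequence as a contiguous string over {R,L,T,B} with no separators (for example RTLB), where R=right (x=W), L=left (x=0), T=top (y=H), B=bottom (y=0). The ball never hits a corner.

Final position: (3,0)
Wall sequence: LTRB

1. t=3 → L at (0,11); v=(1,1)
2. t=1 → T at (1,12); v=(1,-1)
3. t=7 → R at (8,5); v=(-1,-1)
4. t=5 → B at (3,0); v=(-1,1)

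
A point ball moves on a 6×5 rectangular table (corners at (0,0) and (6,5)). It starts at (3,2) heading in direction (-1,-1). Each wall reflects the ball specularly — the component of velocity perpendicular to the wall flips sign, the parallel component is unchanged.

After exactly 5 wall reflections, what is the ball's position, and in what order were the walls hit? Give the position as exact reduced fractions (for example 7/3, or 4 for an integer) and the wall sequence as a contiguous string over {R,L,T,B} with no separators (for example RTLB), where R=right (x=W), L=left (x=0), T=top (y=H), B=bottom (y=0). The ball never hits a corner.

1. t=2 → B at (1,0); v=(-1,1)
2. t=1 → L at (0,1); v=(1,1)
3. t=4 → T at (4,5); v=(1,-1)
4. t=2 → R at (6,3); v=(-1,-1)
5. t=3 → B at (3,0); v=(-1,1)

Final position: (3,0)
Wall sequence: BLTRB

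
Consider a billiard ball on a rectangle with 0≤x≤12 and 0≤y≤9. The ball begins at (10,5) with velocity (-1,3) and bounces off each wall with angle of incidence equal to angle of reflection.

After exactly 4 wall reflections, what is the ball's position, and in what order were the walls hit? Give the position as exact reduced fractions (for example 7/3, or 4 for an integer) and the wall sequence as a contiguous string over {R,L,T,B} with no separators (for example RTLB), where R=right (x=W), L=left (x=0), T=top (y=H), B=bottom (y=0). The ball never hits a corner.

1. t=4/3 → T at (26/3,9); v=(-1,-3)
2. t=3 → B at (17/3,0); v=(-1,3)
3. t=3 → T at (8/3,9); v=(-1,-3)
4. t=8/3 → L at (0,1); v=(1,-3)

Final position: (0,1)
Wall sequence: TBTL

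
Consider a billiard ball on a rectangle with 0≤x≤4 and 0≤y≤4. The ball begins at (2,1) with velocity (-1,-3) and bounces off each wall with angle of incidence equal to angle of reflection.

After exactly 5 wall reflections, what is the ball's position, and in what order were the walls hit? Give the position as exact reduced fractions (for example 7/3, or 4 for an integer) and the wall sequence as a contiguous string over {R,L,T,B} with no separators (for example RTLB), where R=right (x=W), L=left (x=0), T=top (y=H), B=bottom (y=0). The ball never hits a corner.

1. t=1/3 → B at (5/3,0); v=(-1,3)
2. t=4/3 → T at (1/3,4); v=(-1,-3)
3. t=1/3 → L at (0,3); v=(1,-3)
4. t=1 → B at (1,0); v=(1,3)
5. t=4/3 → T at (7/3,4); v=(1,-3)

Final position: (7/3,4)
Wall sequence: BTLBT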